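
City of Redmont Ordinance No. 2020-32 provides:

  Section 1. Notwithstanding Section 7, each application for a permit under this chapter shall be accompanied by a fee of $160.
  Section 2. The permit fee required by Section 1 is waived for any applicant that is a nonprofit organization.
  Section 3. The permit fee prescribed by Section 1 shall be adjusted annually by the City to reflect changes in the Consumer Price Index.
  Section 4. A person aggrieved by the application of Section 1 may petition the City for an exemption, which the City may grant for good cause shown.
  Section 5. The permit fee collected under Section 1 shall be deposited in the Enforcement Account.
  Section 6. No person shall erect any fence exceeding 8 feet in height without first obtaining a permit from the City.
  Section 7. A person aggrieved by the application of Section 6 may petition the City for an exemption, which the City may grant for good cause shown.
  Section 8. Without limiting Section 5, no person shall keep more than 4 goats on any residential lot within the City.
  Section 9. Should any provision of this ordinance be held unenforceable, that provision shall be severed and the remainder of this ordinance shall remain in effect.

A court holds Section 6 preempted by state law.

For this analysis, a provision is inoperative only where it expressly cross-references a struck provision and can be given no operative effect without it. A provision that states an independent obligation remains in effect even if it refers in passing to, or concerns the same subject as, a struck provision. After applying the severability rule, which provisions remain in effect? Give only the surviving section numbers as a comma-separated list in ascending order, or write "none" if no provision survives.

Section 6 is struck. Section 7 has no operative effect of its own apart from Section 6 and is therefore inoperative. Although Section 1 refers to Section 7, its operative terms do not depend on Section 7, so it remains in effect. Under the severability clause in Section 9, the remaining provisions continue in force. Section 1, Section 2, Section 3, Section 4, Section 5, Section 8, and Section 9 remain in effect.

1, 2, 3, 4, 5, 8, 9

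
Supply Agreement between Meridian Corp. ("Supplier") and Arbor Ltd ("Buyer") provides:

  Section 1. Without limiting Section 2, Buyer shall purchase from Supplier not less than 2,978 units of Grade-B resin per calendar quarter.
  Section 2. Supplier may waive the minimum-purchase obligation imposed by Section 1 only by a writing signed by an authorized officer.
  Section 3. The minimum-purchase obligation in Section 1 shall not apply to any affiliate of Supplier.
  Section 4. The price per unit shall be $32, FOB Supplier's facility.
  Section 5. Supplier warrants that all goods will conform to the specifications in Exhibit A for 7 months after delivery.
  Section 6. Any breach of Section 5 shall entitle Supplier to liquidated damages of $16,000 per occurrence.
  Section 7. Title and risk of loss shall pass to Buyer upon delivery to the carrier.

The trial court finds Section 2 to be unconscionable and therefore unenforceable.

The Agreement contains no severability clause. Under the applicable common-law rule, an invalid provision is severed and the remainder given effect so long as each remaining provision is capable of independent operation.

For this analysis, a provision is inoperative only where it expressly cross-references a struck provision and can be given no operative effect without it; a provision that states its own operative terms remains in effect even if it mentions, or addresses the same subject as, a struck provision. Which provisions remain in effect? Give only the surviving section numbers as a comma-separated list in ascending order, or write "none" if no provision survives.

Section 2 is struck. Although Section 1 refers to Section 2, its operative terms do not depend on Section 2, so it remains in effect. No other provision's operative terms depend on Section 2. With no severability clause, the stated default rule severs what cannot stand and enforces each remaining provision that can operate on its own. That leaves Section 1, Section 3, Section 4, Section 5, Section 6, and Section 7 in effect.

1, 3, 4, 5, 6, 7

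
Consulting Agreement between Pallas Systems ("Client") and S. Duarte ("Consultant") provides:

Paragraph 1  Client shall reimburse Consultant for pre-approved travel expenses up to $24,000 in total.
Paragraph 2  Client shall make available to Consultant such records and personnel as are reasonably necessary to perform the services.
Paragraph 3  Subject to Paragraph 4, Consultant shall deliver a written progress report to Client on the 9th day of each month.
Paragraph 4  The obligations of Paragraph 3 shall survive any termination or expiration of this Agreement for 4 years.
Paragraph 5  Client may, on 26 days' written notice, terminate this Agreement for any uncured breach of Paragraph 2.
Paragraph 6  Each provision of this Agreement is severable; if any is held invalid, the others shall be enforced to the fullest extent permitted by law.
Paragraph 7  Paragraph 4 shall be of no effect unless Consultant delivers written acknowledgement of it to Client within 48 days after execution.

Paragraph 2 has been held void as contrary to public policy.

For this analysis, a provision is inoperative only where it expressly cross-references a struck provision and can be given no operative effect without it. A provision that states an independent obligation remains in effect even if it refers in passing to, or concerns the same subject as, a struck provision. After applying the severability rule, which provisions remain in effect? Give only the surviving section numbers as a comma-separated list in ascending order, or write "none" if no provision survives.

Paragraph 2 is struck. Paragraph 5 operates only by reference to Paragraph 2, so it falls with Paragraph 2. Under the severability clause in Paragraph 6, the remaining provisions continue in force. The provisions still in force are Paragraph 1, Paragraph 3, Paragraph 4, Paragraph 6, and Paragraph 7.

1, 3, 4, 6, 7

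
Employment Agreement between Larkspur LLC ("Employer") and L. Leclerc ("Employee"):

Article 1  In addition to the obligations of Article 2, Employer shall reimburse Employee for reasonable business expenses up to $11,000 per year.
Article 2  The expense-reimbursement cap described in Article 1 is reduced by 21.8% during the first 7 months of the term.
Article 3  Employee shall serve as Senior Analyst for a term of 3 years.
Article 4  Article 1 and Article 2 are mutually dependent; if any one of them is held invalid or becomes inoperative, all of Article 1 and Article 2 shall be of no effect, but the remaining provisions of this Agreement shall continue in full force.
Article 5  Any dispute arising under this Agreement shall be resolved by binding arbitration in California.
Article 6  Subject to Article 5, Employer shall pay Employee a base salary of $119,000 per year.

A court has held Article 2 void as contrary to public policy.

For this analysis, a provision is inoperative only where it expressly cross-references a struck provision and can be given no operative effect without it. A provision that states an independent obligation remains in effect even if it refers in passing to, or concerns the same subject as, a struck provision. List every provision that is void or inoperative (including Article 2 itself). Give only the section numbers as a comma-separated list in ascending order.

1, 2

Article 2 is struck. No other provision's operative terms depend on Article 2. Article 4 declares Article 1 and Article 2 mutually dependent; since one of them has fallen, all of them are of no effect. That brings down Article 1 as well. The remainder continues in force under Article 4. Article 3, Article 4, Article 5, and Article 6 remain in effect.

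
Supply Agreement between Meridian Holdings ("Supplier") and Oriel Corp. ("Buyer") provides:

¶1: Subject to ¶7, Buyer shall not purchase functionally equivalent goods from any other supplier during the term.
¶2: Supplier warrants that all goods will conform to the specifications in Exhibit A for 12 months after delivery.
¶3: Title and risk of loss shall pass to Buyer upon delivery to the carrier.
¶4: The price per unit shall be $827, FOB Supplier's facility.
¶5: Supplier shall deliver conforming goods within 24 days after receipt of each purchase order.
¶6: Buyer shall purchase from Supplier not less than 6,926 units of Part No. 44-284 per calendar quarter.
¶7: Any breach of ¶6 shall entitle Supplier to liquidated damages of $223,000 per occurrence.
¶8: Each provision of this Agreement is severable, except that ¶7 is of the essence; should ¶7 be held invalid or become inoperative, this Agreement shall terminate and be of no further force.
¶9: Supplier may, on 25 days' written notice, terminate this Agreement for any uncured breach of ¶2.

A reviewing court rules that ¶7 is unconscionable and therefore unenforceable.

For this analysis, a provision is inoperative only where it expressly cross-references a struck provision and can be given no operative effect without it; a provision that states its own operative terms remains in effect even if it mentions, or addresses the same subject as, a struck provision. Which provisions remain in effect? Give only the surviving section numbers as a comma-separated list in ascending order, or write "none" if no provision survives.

¶7 is struck. No other provision's operative terms depend on ¶7. ¶8 makes ¶7 an essential term, and ¶7 is the provision held invalid; under ¶8, the entire Agreement is therefore void. No provision of the Agreement survives.

none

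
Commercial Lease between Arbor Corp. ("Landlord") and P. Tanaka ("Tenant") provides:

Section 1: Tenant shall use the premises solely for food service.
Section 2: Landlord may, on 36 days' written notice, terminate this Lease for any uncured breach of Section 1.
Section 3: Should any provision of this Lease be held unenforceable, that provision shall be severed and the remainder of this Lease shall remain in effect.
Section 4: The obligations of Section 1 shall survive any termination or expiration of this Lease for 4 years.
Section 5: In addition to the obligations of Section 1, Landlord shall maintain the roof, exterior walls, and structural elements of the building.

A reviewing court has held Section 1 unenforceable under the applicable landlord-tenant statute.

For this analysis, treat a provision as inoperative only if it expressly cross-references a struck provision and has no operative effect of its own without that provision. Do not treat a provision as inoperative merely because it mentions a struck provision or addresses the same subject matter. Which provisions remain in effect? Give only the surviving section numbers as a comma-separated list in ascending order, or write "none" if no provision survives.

3, 5

Section 1 is struck. Section 2 merely fixes the termination right for breach of Section 1; with Section 1 gone it has nothing to operate on and falls away. Section 4 operates only by reference to Section 1, so it falls with Section 1. Although Section 5 refers to Section 1, its operative terms do not depend on Section 1, so it remains in effect. Section 3 is a severability clause and preserves every provision that can still be given independent effect. That leaves Section 3 and Section 5 in effect.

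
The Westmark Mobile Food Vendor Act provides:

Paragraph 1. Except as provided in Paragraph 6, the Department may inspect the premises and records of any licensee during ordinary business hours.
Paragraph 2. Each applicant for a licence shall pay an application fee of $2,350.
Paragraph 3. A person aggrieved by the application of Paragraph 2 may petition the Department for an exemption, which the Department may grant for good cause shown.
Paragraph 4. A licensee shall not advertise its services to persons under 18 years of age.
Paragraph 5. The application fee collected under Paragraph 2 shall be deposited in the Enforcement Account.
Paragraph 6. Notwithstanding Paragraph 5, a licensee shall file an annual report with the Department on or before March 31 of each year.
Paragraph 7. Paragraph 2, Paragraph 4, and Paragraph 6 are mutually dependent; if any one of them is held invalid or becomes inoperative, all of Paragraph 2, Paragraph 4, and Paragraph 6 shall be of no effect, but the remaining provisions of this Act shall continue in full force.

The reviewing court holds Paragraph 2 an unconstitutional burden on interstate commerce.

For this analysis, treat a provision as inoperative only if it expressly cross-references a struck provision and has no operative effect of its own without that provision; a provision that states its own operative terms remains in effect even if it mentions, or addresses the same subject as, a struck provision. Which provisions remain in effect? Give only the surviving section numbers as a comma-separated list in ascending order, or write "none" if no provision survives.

Paragraph 2 is struck. The only function of Paragraph 3 is the exemption procedure for Paragraph 2, so it cannot stand once Paragraph 2 is removed. Paragraph 5 does nothing except set the disposition of the application fee by reference to Paragraph 2; with Paragraph 2 gone it has no independent effect and is inoperative. Paragraph 1 mentions Paragraph 6 but its own obligation stands independently of Paragraph 6, so Paragraph 1 is not affected. Paragraph 7 declares Paragraph 2, Paragraph 4, and Paragraph 6 mutually dependent; since one of them has fallen, all of them are of no effect. That brings down Paragraph 4 and Paragraph 6 as well. The remainder continues in force under Paragraph 7. The provisions still in force are Paragraph 1 and Paragraph 7.

1, 7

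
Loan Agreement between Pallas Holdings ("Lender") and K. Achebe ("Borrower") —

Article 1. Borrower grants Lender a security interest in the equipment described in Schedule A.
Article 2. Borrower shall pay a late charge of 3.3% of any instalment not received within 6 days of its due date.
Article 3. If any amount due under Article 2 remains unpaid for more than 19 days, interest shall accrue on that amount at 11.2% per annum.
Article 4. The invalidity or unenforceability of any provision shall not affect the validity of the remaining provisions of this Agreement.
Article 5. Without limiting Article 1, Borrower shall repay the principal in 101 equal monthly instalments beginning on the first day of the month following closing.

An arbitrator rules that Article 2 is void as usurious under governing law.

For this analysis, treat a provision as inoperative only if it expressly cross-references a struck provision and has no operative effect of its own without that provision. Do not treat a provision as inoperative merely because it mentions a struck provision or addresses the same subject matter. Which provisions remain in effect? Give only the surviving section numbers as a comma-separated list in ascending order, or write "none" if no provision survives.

Article 2 is struck. Article 3 operates only by reference to Article 2, so it falls with Article 2. Article 4 is a severability clause and preserves every provision that can still be given independent effect. Article 1, Article 4, and Article 5 remain in effect.

1, 4, 5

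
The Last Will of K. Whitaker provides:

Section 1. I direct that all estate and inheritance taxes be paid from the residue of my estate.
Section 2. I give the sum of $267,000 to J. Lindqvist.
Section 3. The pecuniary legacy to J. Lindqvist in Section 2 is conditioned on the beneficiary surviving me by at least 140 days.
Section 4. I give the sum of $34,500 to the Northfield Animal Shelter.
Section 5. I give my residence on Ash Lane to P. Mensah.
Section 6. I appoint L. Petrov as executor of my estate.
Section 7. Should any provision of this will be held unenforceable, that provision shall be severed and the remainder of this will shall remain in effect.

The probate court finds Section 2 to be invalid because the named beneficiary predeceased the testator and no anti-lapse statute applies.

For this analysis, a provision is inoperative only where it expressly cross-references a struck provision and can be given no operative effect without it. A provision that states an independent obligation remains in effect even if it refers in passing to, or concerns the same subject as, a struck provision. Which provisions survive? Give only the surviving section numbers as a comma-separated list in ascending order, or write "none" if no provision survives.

1, 4, 5, 6, 7

Section 2 is struck. Section 3 operates only by reference to Section 2, so it falls with Section 2. Under the severability clause in Section 7, the remaining provisions continue in force. That leaves Section 1, Section 4, Section 5, Section 6, and Section 7 in effect.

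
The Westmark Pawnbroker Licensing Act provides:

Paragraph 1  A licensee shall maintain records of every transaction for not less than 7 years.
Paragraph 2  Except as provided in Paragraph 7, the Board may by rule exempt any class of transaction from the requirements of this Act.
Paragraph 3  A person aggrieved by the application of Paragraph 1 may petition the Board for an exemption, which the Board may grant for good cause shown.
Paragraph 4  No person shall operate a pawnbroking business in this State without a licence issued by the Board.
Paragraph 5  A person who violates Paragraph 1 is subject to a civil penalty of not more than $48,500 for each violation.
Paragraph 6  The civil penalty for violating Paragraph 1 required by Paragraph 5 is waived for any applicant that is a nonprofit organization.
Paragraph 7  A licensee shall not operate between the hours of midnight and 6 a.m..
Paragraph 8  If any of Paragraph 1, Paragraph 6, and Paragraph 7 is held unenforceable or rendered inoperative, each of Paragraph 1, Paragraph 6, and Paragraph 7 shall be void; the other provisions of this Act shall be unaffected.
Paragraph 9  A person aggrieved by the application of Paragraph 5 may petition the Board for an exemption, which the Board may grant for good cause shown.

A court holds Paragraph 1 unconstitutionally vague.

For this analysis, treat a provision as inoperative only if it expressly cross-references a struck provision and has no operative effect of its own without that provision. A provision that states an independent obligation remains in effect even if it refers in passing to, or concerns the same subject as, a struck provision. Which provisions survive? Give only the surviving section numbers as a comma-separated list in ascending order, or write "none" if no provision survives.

2, 4, 8

Paragraph 1 is struck. Paragraph 3 has no operative effect of its own apart from Paragraph 1 and is therefore inoperative. The only function of Paragraph 5 is the civil penalty for violating Paragraph 1, so it cannot stand once Paragraph 1 is removed. The whole of Paragraph 6 is the nonprofit waiver of the civil penalty for violating Paragraph 1, defined by reference to Paragraph 5, so Paragraph 6 cannot stand once Paragraph 5 is removed. Paragraph 9 has no operative effect of its own apart from Paragraph 5 and is therefore inoperative. Paragraph 2 mentions Paragraph 7 but its own obligation stands independently of Paragraph 7, so Paragraph 2 is not affected. Paragraph 8 declares Paragraph 1, Paragraph 6, and Paragraph 7 mutually dependent; since one of them has fallen, all of them are of no effect. That brings down Paragraph 7 as well. The remainder continues in force under Paragraph 8. The provisions still in force are Paragraph 2, Paragraph 4, and Paragraph 8.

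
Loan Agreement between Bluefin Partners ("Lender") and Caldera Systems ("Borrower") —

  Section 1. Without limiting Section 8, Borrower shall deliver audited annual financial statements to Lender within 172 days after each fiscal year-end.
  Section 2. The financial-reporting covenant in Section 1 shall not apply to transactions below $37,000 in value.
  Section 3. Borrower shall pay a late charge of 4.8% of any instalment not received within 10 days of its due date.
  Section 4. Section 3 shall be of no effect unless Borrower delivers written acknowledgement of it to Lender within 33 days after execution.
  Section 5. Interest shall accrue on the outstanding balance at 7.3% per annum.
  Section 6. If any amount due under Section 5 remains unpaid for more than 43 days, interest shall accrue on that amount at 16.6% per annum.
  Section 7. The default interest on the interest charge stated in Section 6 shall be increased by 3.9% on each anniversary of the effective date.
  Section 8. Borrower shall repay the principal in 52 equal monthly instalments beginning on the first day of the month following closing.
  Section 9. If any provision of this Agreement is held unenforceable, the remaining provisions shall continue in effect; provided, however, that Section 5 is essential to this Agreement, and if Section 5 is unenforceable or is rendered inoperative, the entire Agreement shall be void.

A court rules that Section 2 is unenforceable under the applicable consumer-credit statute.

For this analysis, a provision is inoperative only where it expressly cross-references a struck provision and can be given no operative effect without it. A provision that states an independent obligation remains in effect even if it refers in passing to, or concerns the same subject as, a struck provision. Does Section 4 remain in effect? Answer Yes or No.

Yes

Section 2 is struck. Nothing else in the Agreement is defined by reference to Section 2. Section 9 makes Section 5 an essential term, but Section 5 is unaffected, so the severability proviso in Section 9 preserves the remaining provisions. Section 1, Section 3, Section 4, Section 5, Section 6, Section 7, Section 8, and Section 9 remain in effect. Section 4 is among the surviving provisions, so the answer is yes.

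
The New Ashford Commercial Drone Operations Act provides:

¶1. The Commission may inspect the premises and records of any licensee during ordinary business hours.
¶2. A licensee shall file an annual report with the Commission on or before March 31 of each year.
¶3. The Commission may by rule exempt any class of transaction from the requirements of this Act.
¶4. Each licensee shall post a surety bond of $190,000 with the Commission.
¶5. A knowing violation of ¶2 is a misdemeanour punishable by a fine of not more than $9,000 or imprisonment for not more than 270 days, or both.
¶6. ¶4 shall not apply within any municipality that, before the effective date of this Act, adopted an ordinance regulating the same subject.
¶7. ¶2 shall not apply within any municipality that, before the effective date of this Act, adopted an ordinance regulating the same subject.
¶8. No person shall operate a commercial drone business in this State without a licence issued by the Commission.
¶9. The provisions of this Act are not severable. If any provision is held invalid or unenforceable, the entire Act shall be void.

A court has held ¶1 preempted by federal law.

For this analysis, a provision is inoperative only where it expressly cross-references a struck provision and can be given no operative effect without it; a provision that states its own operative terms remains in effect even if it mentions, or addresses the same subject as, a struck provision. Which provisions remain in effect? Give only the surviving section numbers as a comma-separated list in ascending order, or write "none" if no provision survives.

none

¶1 is struck. No other provision's operative terms depend on ¶1. ¶9 provides that the Act is not severable, so the invalidity of any one provision voids the entire Act. No provision of the Act survives.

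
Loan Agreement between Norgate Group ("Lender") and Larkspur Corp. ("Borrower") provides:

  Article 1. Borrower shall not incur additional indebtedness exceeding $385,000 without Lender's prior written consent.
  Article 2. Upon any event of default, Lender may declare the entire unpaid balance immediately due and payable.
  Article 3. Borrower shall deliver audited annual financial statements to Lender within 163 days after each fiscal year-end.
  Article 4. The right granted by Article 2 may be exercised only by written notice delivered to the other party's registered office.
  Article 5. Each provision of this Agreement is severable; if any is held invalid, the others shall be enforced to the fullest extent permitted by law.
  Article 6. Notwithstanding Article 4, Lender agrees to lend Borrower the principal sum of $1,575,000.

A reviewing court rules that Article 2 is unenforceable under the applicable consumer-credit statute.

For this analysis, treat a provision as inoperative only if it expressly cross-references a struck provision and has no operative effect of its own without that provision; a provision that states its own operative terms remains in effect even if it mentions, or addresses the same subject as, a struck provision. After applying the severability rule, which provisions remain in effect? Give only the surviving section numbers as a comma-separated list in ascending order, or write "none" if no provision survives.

1, 3, 5, 6

Article 2 is struck. Article 4 operates only by reference to Article 2, so it falls with Article 2. Although Article 6 refers to Article 4, its operative terms do not depend on Article 4, so it remains in effect. Article 5 is a severability clause and preserves every provision that can still be given independent effect. The provisions still in force are Article 1, Article 3, Article 5, and Article 6.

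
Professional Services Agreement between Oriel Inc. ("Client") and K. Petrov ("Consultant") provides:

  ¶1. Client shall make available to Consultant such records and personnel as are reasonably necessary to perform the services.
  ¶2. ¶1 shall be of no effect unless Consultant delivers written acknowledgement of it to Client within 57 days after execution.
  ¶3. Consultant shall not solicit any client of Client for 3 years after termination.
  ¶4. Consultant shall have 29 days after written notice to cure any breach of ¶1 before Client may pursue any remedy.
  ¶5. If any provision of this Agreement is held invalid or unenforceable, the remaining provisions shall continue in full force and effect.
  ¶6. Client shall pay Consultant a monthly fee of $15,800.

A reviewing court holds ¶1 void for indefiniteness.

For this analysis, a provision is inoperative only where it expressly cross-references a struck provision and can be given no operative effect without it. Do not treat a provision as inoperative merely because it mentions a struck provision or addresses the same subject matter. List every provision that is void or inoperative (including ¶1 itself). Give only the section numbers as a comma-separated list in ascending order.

1, 2, 4

¶1 is struck. ¶2 has no operative effect of its own apart from ¶1 and is therefore inoperative. The only function of ¶4 is the cure period for breach of ¶1, so it cannot stand once ¶1 is removed. Under the severability clause in ¶5, the remaining provisions continue in force. That leaves ¶3, ¶5, and ¶6 in effect.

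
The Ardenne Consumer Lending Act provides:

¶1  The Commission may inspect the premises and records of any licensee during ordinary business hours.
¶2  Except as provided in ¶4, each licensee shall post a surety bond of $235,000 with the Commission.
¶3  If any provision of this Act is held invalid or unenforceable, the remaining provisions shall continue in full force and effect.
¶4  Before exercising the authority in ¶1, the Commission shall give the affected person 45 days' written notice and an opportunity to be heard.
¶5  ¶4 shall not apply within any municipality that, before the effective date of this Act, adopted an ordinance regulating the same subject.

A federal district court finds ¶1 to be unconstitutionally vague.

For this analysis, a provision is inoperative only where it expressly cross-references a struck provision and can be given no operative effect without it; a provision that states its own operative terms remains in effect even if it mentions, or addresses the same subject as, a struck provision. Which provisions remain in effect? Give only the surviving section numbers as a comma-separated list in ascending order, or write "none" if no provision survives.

2, 3

¶1 is struck. ¶4 has no operative effect of its own apart from ¶1 and is therefore inoperative. ¶5 has no operative effect of its own apart from ¶4 and is therefore inoperative. Although ¶2 refers to ¶4, its operative terms do not depend on ¶4, so it remains in effect. ¶3 is a severability clause and preserves every provision that can still be given independent effect. The provisions still in force are ¶2 and ¶3.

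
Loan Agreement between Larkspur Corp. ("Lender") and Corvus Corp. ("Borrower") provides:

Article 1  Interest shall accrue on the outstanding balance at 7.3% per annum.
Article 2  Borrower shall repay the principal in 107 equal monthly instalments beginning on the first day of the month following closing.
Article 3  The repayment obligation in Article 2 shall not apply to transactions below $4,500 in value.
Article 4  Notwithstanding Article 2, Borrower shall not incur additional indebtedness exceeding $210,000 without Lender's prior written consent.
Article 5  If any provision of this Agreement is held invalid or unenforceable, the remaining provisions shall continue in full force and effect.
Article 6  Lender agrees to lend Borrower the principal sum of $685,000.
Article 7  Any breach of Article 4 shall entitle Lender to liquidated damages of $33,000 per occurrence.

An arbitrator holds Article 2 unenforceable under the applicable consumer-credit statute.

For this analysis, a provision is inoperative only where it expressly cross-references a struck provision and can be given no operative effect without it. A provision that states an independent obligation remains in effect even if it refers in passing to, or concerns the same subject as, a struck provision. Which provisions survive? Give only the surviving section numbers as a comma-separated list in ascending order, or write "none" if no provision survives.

Article 2 is struck. Article 3 does nothing except set the carve-out from the repayment obligation by reference to Article 2; with Article 2 gone it has no independent effect and is inoperative. Article 4 mentions Article 2 but its own obligation stands independently of Article 2, so Article 4 is not affected. Article 5 is a severability clause and preserves every provision that can still be given independent effect. The provisions still in force are Article 1, Article 4, Article 5, Article 6, and Article 7.

1, 4, 5, 6, 7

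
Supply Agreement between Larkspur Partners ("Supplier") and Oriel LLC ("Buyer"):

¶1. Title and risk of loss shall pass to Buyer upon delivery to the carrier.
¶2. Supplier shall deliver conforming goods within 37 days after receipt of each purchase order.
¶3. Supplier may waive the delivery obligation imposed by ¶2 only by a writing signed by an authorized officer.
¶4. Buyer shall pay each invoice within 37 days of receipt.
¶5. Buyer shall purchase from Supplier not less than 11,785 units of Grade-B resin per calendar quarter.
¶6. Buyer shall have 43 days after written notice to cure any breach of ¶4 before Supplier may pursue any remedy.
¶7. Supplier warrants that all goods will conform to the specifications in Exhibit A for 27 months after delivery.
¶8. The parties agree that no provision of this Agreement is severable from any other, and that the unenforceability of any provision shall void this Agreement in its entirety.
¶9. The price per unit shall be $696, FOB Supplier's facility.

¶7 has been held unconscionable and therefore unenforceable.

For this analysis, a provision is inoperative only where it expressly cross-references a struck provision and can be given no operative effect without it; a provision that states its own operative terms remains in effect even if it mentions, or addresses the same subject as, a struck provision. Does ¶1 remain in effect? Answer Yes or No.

No

¶7 is struck. Nothing else in the Agreement is defined by reference to ¶7. ¶8 provides that the Agreement is not severable, so the invalidity of any one provision voids the entire Agreement. No provision of the Agreement survives. ¶1 is among the inoperative provisions, so the answer is no.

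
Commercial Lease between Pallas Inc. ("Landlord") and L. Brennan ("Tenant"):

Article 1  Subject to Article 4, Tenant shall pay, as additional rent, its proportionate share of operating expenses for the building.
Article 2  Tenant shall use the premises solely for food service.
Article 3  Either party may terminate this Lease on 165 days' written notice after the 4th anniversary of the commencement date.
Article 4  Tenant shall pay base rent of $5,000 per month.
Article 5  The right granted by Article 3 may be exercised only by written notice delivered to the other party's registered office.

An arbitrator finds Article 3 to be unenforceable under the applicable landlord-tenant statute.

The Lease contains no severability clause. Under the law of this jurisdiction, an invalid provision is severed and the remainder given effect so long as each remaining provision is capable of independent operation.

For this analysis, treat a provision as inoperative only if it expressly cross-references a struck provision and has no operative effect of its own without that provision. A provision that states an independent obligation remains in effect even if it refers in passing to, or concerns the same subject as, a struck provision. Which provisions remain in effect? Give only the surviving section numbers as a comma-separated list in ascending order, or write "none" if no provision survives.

Article 3 is struck. Article 5 merely fixes the notice requirement for Article 3; with Article 3 gone it has nothing to operate on and falls away. With no severability clause, the stated default rule severs what cannot stand and enforces each remaining provision that can operate on its own. Article 1, Article 2, and Article 4 remain in effect.

1, 2, 4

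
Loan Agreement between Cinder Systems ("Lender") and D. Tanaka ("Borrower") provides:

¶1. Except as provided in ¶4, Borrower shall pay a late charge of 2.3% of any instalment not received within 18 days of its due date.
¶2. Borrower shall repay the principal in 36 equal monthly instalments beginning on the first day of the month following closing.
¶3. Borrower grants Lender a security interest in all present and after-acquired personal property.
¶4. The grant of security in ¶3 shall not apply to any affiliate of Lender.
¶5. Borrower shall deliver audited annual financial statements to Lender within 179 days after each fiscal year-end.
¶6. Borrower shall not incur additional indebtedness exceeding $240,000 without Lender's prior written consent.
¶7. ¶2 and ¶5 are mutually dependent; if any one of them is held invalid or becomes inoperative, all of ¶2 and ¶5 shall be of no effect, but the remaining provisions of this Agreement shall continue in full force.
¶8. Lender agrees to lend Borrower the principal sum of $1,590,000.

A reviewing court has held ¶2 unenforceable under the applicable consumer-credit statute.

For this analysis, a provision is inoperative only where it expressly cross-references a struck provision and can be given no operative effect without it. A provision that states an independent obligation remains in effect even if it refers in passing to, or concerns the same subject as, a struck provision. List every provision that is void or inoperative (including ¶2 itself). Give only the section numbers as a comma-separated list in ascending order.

¶2 is struck. Nothing else in the Agreement is defined by reference to ¶2. ¶7 declares ¶2 and ¶5 mutually dependent; since one of them has fallen, all of them are of no effect. That brings down ¶5 as well. The remainder continues in force under ¶7. That leaves ¶1, ¶3, ¶4, ¶6, ¶7, and ¶8 in effect.

2, 5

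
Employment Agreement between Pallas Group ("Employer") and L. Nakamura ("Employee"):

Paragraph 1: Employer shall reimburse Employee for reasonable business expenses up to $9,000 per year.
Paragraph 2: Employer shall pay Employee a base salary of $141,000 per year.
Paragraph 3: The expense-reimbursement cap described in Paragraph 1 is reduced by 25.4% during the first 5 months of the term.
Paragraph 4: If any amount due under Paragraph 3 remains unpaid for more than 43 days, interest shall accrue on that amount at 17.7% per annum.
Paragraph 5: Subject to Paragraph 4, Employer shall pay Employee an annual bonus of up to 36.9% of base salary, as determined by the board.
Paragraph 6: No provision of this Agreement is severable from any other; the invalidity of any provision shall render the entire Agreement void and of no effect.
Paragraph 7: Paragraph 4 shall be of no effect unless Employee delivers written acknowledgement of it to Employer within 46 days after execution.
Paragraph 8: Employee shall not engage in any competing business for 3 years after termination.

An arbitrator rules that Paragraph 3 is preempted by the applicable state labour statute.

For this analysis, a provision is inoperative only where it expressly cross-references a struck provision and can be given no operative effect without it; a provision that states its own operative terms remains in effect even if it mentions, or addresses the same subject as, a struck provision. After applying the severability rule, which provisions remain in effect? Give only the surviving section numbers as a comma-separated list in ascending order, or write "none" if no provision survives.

none

Paragraph 3 is struck. Paragraph 4 does nothing except set the default interest on the introductory reduction to the expense-reimbursement cap by reference to Paragraph 3; with Paragraph 3 gone it has no independent effect and is inoperative. The only function of Paragraph 7 is the acknowledgement condition for Paragraph 4, so it cannot stand once Paragraph 4 is removed. Paragraph 6 provides that the Agreement is not severable, so the invalidity of any one provision voids the entire Agreement. No provision of the Agreement survives.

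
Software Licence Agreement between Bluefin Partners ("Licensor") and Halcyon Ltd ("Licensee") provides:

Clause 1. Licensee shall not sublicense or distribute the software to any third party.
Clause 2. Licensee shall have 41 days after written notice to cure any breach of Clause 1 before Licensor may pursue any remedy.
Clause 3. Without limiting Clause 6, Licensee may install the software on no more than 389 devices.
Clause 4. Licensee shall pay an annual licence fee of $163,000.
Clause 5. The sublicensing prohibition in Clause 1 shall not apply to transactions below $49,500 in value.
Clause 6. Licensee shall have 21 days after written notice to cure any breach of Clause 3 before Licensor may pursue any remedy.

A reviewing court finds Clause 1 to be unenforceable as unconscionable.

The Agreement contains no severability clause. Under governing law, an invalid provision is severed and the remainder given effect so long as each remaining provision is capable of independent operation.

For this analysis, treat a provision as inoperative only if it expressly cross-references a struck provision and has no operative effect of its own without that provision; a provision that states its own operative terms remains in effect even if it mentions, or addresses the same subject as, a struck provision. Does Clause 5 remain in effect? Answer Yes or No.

No

Clause 1 is struck. Clause 2 merely fixes the cure period for breach of Clause 1; with Clause 1 gone it has nothing to operate on and falls away. Clause 5 operates only by reference to Clause 1, so it falls with Clause 1. Under the stated default rule, only provisions that cannot operate independently fall away; the rest are enforced. That leaves Clause 3, Clause 4, and Clause 6 in effect. Clause 5 is among the inoperative provisions, so the answer is no.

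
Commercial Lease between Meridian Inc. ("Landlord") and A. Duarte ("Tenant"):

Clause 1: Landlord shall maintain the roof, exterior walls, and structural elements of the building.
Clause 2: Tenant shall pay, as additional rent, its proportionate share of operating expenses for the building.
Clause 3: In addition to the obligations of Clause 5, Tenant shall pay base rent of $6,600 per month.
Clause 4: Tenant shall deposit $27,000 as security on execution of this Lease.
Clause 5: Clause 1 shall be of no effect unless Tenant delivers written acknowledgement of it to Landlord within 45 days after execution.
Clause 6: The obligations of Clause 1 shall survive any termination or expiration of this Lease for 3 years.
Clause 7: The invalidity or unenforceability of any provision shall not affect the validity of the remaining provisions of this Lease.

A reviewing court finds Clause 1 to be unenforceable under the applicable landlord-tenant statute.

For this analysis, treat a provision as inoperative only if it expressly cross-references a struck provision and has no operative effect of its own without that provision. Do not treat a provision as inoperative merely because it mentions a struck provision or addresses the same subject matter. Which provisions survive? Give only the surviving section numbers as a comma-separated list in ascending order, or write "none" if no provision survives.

Clause 1 is struck. Clause 5 operates only by reference to Clause 1, so it falls with Clause 1. Clause 6 operates only by reference to Clause 1, so it falls with Clause 1. Although Clause 3 refers to Clause 5, its operative terms do not depend on Clause 5, so it remains in effect. Under the severability clause in Clause 7, the remaining provisions continue in force. The provisions still in force are Clause 2, Clause 3, Clause 4, and Clause 7.

2, 3, 4, 7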